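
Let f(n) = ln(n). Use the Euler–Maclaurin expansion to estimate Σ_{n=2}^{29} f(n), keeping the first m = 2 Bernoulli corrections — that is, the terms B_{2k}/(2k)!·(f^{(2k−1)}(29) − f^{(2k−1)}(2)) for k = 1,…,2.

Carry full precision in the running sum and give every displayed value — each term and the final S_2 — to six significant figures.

S_2 ≈ 71.2571

Integral: ∫_2^29 ln(x) dx = 69.2653.
½[f(2) + f(29)] = ½[0.693147 + 3.36730] = 2.03022.
Integral + boundary = 71.2955.
k=1: B_{2}/(2)! × [f^{(1)}(29) − f^{(1)}(2)] = 1/12 × (0.0344828 − 0.500000) = -0.0387931.
Partial sum through k=1: 71.2567.
k=2: B_{4}/(4)! × [f^{(3)}(29) − f^{(3)}(2)] = −1/720 × (8.20042e-05 − 0.250000) = 0.000347108.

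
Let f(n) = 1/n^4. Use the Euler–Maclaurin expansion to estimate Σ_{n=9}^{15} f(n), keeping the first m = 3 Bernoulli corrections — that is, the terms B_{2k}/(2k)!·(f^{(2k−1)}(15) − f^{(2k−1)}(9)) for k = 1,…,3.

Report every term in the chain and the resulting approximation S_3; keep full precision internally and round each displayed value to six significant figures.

S_3 ≈ 0.000449739

Integral: ∫_9^15 1/x^4 dx = 0.000358482.
Endpoint term: (f(9) + f(15))/2 = (0.000152416 + 1.97531e-05)/2 = 8.60844e-05.
Integral + boundary = 0.000444566.
Order-1 term: 1/12 · (-5.26749e-06 − (-6.77404e-05)) = 5.20607e-06.
Partial sum through k=1: 0.000449772.
Order-2 term: −1/720 · (-7.02332e-07 − (-2.50890e-05)) = -3.38704e-08.
Partial sum through k=2: 0.000449739.
Order-3 term: 1/30240 · (-1.74803e-07 − (-1.73455e-05)) = 5.67814e-10.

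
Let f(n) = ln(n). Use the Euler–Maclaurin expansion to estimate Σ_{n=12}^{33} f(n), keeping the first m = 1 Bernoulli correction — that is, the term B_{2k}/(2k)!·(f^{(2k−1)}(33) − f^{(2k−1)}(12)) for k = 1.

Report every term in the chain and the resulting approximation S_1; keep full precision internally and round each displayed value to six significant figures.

S_1 ≈ 67.5522

Integral: ∫_12^33 ln(x) dx = 64.5659.
Boundary: ½(f(12) + f(33)) = ½(2.48491 + 3.49651) = 2.99071.
Integral + boundary = 67.5566.
k=1: B_{2}/(2)! × [f^{(1)}(33) − f^{(1)}(12)] = 1/12 × (0.0303030 − 0.0833333) = -0.00441919.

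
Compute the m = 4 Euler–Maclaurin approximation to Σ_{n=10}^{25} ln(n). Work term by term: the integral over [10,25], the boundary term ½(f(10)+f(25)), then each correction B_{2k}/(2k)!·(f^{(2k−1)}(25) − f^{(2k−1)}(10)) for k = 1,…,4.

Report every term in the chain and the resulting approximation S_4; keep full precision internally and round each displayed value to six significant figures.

S_4 ≈ 45.2018

∫_10^25 ln(x) dx evaluates to 42.4460.
Endpoint term: (f(10) + f(25))/2 = (2.30259 + 3.21888)/2 = 2.76073.
Running total after boundary: 45.2068.
k=1: B_{2}/(2)! × [f^{(1)}(25) − f^{(1)}(10)] = 1/12 × (0.0400000 − 0.100000) = -0.00500000.
Running total after k=1: 45.2018.
k=2: B_{4}/(4)! × [f^{(3)}(25) − f^{(3)}(10)] = −1/720 × (0.000128000 − 0.00200000) = 2.60000e-06.
Running total after k=2: 45.2018.
k=3: B_{6}/(6)! × [f^{(5)}(25) − f^{(5)}(10)] = 1/30240 × (2.45760e-06 − 0.000240000) = -7.85524e-09.
Running total after k=3: 45.2018.
k=4: B_{8}/(8)! × [f^{(7)}(25) − f^{(7)}(10)] = −1/1209600 × (1.17965e-07 − 7.20000e-05) = 5.94263e-11.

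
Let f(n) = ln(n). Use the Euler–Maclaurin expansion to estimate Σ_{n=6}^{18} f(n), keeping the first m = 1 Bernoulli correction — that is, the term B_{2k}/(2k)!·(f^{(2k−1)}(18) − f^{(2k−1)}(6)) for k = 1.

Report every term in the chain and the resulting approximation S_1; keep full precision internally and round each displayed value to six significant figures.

∫_6^18 ln(x) dx evaluates to 29.2761.
Endpoint term: (f(6) + f(18))/2 = (1.79176 + 2.89037)/2 = 2.34107.
Running total after boundary: 31.6172.
k=1: B_{2}/(2)! × [f^{(1)}(18) − f^{(1)}(6)] = 1/12 × (0.0555556 − 0.166667) = -0.00925926.

S_1 ≈ 31.6079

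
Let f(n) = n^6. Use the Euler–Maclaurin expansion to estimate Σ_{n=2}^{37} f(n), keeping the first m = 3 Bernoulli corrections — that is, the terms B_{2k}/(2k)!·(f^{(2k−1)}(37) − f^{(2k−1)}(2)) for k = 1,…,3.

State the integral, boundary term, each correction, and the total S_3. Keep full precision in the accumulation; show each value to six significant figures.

S_3 ≈ 1.48792e+10

Integral: ∫_2^37 x^6 dx = 1.35617e+10.
½[f(2) + f(37)] = ½[64.0000 + 2.56573e+09] = 1.28286e+09.
So far: 1.48446e+10.
Correction k=1: B_{2}/2! · (f^{(1)}(37) − f^{(1)}(2)) = 1/12 · (4.16064e+08 − 192.000) = 3.46720e+07.
Running total after k=1: 1.48792e+10.
Correction k=2: B_{4}/4! · (f^{(3)}(37) − f^{(3)}(2)) = −1/720 · (6.07836e+06 − 960.000) = -8440.83.
Running total after k=2: 1.48792e+10.
Correction k=3: B_{6}/6! · (f^{(5)}(37) − f^{(5)}(2)) = 1/30240 · (26640.0 − 1440.00) = 0.833333.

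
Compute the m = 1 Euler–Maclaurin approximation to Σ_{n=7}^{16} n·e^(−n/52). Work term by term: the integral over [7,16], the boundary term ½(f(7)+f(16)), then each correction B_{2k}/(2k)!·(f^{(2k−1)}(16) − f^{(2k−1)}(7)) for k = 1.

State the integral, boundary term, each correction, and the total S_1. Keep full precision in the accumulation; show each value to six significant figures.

S_1 ≈ 91.0510

The integral term ∫_7^16 x·e^(−x/52) dx = 82.1313.
Endpoint term: (f(7) + f(16))/2 = (6.11836 + 11.7623)/2 = 8.94031.
Running total after boundary: 91.0716.
k=1: B_{2}/(2)! × [f^{(1)}(16) − f^{(1)}(7)] = 1/12 × (0.508944 − 0.756391) = -0.0206206.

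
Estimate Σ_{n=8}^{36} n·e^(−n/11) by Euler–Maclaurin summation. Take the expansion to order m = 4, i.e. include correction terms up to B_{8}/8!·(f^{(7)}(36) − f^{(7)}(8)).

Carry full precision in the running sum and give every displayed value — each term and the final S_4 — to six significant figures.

The integral term ∫_8^36 x·e^(−x/11) dx = 81.3982.
½[f(8) + f(36)] = ½[3.86580 + 1.36450] = 2.61515.
Integral + boundary = 84.0134.
Correction k=1: B_{2}/2! · (f^{(1)}(36) − f^{(1)}(8)) = 1/12 · (-0.0861430 − 0.131789) = -0.0181610.
After k=1: 83.9952.
Correction k=2: B_{4}/4! · (f^{(3)}(36) − f^{(3)}(8)) = −1/720 · (-8.54311e-05 − 0.00907635) = 1.27247e-05.
After k=2: 83.9952.
Correction k=3: B_{6}/6! · (f^{(5)}(36) − f^{(5)}(8)) = 1/30240 · (4.47160e-06 − 0.000141021) = -4.51552e-09.
After k=3: 83.9952.
Correction k=4: B_{8}/8! · (f^{(7)}(36) − f^{(7)}(8)) = −1/1209600 · (7.97458e-08 − 1.71100e-06) = 1.34859e-12.

S_4 ≈ 83.9952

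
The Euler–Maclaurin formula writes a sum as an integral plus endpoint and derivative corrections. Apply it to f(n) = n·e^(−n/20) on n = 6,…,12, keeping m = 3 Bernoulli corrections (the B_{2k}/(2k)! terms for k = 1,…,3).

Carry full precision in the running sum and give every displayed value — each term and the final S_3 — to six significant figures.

Integral: ∫_6^12 x·e^(−x/20) dx = 33.9860.
Endpoint term: (f(6) + f(12))/2 = (4.44491 + 6.58574)/2 = 5.51532.
So far: 39.5014.
Correction k=1: B_{2}/2! · (f^{(1)}(12) − f^{(1)}(6)) = 1/12 · (0.219525 − 0.518573) = -0.0249207.
Partial sum through k=1: 39.4764.
Correction k=2: B_{4}/4! · (f^{(3)}(12) − f^{(3)}(6)) = −1/720 · (0.00329287 − 0.00500052) = 2.37174e-06.
Partial sum through k=2: 39.4764.
Correction k=3: B_{6}/6! · (f^{(5)}(12) − f^{(5)}(6)) = 1/30240 · (1.50923e-05 − 2.17615e-05) = -2.20543e-10.

S_3 ≈ 39.4764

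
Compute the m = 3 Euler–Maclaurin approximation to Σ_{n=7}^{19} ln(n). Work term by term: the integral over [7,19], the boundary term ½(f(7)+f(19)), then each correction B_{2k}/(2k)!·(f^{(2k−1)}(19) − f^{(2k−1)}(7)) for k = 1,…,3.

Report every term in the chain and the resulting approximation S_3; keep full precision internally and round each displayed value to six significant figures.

S_3 ≈ 32.7606

Integral: ∫_7^19 ln(x) dx = 30.3230.
Boundary: ½(f(7) + f(19)) = ½(1.94591 + 2.94444) = 2.44517.
Running total after boundary: 32.7681.
Order-1 term: 1/12 · (0.0526316 − 0.142857) = -0.00751880.
Running total after k=1: 32.7606.
Order-2 term: −1/720 · (0.000291588 − 0.00583090) = 7.69349e-06.
Running total after k=2: 32.7606.
Order-3 term: 1/30240 · (9.69267e-06 − 0.00142798) = -4.69009e-08.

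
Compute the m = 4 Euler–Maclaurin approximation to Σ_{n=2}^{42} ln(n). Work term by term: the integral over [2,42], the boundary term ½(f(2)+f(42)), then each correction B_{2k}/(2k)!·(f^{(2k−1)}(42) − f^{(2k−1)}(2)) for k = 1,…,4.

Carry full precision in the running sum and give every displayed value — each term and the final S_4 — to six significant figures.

Integral: ∫_2^42 ln(x) dx = 115.596.
½[f(2) + f(42)] = ½[0.693147 + 3.73767] = 2.21541.
So far: 117.811.
k=1: B_{2}/(2)! × [f^{(1)}(42) − f^{(1)}(2)] = 1/12 × (0.0238095 − 0.500000) = -0.0396825.
After k=1: 117.772.
k=2: B_{4}/(4)! × [f^{(3)}(42) − f^{(3)}(2)] = −1/720 × (2.69949e-05 − 0.250000) = 0.000347185.
After k=2: 117.772.
k=3: B_{6}/(6)! × [f^{(5)}(42) − f^{(5)}(2)] = 1/30240 × (1.83639e-07 − 0.750000) = -2.48016e-05.
After k=3: 117.772.
k=4: B_{8}/(8)! × [f^{(7)}(42) − f^{(7)}(2)] = −1/1209600 × (3.12311e-09 − 5.62500) = 4.65030e-06.

S_4 ≈ 117.772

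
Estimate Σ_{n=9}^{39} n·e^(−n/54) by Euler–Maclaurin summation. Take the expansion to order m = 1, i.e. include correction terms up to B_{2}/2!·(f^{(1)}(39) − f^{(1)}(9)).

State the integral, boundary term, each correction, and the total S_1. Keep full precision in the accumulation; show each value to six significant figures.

Integral: ∫_9^39 x·e^(−x/54) dx = 440.687.
Boundary: ½(f(9) + f(39)) = ½(7.61834 + 18.9412) = 13.2798.
So far: 453.967.
Correction k=1: B_{2}/2! · (f^{(1)}(39) − f^{(1)}(9)) = 1/12 · (0.134909 − 0.705401) = -0.0475411.

S_1 ≈ 453.919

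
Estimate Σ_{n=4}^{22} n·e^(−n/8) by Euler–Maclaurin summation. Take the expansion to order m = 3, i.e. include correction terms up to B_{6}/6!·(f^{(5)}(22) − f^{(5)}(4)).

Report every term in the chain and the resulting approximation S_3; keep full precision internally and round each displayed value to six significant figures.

Integral: ∫_4^22 x·e^(−x/8) dx = 42.8843.
½[f(4) + f(22)] = ½[2.42612 + 1.40641] = 1.91627.
Running total after boundary: 44.8005.
Order-1 term: 1/12 · (-0.111874 − 0.303265) = -0.0345949.
Running total after k=1: 44.7659.
Order-2 term: −1/720 · (0.000249718 − 0.0236926) = 3.25596e-05.
Running total after k=2: 44.7660.
Order-3 term: 1/30240 · (3.51166e-05 − 0.000666354) = -2.08743e-08.

S_3 ≈ 44.7660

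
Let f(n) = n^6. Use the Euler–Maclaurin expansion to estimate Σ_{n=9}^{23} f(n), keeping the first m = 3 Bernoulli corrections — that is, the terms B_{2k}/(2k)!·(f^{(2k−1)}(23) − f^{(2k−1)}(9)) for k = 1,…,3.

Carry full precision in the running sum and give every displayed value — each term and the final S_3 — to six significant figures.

Integral: ∫_9^23 x^6 dx = 4.85720e+08.
½[f(9) + f(23)] = ½[531441 + 1.48036e+08] = 7.42837e+07.
Integral + boundary = 5.60004e+08.
Correction k=1: B_{2}/2! · (f^{(1)}(23) − f^{(1)}(9)) = 1/12 · (3.86181e+07 − 354294) = 3.18865e+06.
After k=1: 5.63193e+08.
Correction k=2: B_{4}/4! · (f^{(3)}(23) − f^{(3)}(9)) = −1/720 · (1.46004e+06 − 87480.0) = -1906.33.
After k=2: 5.63191e+08.
Correction k=3: B_{6}/6! · (f^{(5)}(23) − f^{(5)}(9)) = 1/30240 · (16560.0 − 6480.00) = 0.333333.

S_3 ≈ 5.63191e+08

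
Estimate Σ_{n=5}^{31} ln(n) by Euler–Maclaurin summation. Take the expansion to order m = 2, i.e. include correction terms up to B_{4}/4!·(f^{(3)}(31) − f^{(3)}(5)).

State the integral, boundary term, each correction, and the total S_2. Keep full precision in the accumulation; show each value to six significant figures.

S_2 ≈ 74.9142

Integral: ∫_5^31 ln(x) dx = 72.4064.
Boundary: ½(f(5) + f(31)) = ½(1.60944 + 3.43399) = 2.52171.
So far: 74.9281.
k=1: B_{2}/(2)! × [f^{(1)}(31) − f^{(1)}(5)] = 1/12 × (0.0322581 − 0.200000) = -0.0139785.
Partial sum through k=1: 74.9141.
k=2: B_{4}/(4)! × [f^{(3)}(31) − f^{(3)}(5)] = −1/720 × (6.71344e-05 − 0.0160000) = 2.21290e-05.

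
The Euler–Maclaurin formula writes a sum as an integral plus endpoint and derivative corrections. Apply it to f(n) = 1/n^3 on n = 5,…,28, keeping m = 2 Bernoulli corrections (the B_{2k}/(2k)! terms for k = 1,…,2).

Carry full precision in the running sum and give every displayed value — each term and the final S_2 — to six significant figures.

S_2 ≈ 0.0237793

The integral term ∫_5^28 1/x^3 dx = 0.0193622.
½[f(5) + f(28)] = ½[0.00800000 + 4.55539e-05] = 0.00402278.
Integral + boundary = 0.0233850.
Order-1 term: 1/12 · (-4.88078e-06 − (-0.00480000)) = 0.000399593.
Partial sum through k=1: 0.0237846.
Order-2 term: −1/720 · (-1.24510e-07 − (-0.00384000)) = -5.33316e-06.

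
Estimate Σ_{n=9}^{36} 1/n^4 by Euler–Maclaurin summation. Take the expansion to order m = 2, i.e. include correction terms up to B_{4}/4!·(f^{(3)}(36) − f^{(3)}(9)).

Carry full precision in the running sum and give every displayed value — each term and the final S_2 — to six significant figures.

S_2 ≈ 0.000532213

Integral: ∫_9^36 1/x^4 dx = 0.000450103.
½[f(9) + f(36)] = ½[0.000152416 + 5.95374e-07] = 7.65056e-05.
Integral + boundary = 0.000526608.
k=1: B_{2}/(2)! × [f^{(1)}(36) − f^{(1)}(9)] = 1/12 × (-6.61527e-08 − (-6.77404e-05)) = 5.63952e-06.
Running total after k=1: 0.000532248.
k=2: B_{4}/(4)! × [f^{(3)}(36) − f^{(3)}(9)] = −1/720 × (-1.53131e-09 − (-2.50890e-05)) = -3.48437e-08.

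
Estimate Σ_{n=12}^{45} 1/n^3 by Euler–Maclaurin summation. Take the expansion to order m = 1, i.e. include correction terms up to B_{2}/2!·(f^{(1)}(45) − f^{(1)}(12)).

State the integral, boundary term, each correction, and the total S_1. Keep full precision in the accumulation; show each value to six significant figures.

S_1 ≈ 0.00353214

∫_12^45 1/x^3 dx evaluates to 0.00322531.
Endpoint term: (f(12) + f(45))/2 = (0.000578704 + 1.09739e-05)/2 = 0.000294839.
So far: 0.00352015.
Order-1 term: 1/12 · (-7.31596e-07 − (-0.000144676)) = 1.19954e-05.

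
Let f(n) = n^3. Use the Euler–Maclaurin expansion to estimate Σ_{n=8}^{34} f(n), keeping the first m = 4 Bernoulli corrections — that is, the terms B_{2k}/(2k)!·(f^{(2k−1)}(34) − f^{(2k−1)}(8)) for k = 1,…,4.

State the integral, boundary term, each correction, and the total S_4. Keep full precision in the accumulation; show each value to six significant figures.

Integral: ∫_8^34 x^3 dx = 333060.
Endpoint term: (f(8) + f(34))/2 = (512.000 + 39304.0)/2 = 19908.0.
Running total after boundary: 352968.
Correction k=1: B_{2}/2! · (f^{(1)}(34) − f^{(1)}(8)) = 1/12 · (3468.00 − 192.000) = 273.000.
After k=1: 353241.
Correction k=2: B_{4}/4! · (f^{(3)}(34) − f^{(3)}(8)) = −1/720 · (6.00000 − 6.00000) = 0.00000.
After k=2: 353241.
Correction k=3: B_{6}/6! · (f^{(5)}(34) − f^{(5)}(8)) = 1/30240 · (0.00000 − 0.00000) = 0.00000.
After k=3: 353241.
Correction k=4: B_{8}/8! · (f^{(7)}(34) − f^{(7)}(8)) = −1/1209600 · (0.00000 − 0.00000) = 0.00000.

S_4 ≈ 353241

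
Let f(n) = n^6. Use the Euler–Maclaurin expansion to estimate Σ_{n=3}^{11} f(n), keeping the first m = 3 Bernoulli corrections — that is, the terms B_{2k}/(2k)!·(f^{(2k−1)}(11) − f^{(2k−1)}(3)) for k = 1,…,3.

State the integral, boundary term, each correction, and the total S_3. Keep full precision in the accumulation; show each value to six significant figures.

S_3 ≈ 3.74990e+06

Integral: ∫_3^11 x^6 dx = 2.78357e+06.
Endpoint term: (f(3) + f(11))/2 = (729.000 + 1.77156e+06)/2 = 886145.
So far: 3.66971e+06.
Correction k=1: B_{2}/2! · (f^{(1)}(11) − f^{(1)}(3)) = 1/12 · (966306 − 1458.00) = 80404.0.
Partial sum through k=1: 3.75012e+06.
Correction k=2: B_{4}/4! · (f^{(3)}(11) − f^{(3)}(3)) = −1/720 · (159720 − 3240.00) = -217.333.
Partial sum through k=2: 3.74990e+06.
Correction k=3: B_{6}/6! · (f^{(5)}(11) − f^{(5)}(3)) = 1/30240 · (7920.00 − 2160.00) = 0.190476.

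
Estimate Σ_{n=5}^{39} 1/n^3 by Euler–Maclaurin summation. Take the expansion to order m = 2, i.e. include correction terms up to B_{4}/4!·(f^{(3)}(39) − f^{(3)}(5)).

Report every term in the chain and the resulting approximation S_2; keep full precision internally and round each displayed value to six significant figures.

S_2 ≈ 0.0240743

Integral: ∫_5^39 1/x^3 dx = 0.0196713.
Endpoint term: (f(5) + f(39))/2 = (0.00800000 + 1.68580e-05)/2 = 0.00400843.
Integral + boundary = 0.0236797.
k=1: B_{2}/(2)! × [f^{(1)}(39) − f^{(1)}(5)] = 1/12 × (-1.29677e-06 − (-0.00480000)) = 0.000399892.
Partial sum through k=1: 0.0240796.
k=2: B_{4}/(4)! × [f^{(3)}(39) − f^{(3)}(5)] = −1/720 × (-1.70515e-08 − (-0.00384000)) = -5.33331e-06.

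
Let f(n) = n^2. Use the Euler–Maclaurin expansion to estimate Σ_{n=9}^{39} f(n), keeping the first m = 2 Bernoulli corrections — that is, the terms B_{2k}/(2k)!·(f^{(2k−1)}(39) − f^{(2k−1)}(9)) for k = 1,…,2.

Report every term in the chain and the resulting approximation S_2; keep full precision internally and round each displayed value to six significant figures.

The integral term ∫_9^39 x^2 dx = 19530.0.
Endpoint term: (f(9) + f(39))/2 = (81.0000 + 1521.00)/2 = 801.000.
Running total after boundary: 20331.0.
Order-1 term: 1/12 · (78.0000 − 18.0000) = 5.00000.
After k=1: 20336.0.
Order-2 term: −1/720 · (0.00000 − 0.00000) = 0.00000.

S_2 ≈ 20336.0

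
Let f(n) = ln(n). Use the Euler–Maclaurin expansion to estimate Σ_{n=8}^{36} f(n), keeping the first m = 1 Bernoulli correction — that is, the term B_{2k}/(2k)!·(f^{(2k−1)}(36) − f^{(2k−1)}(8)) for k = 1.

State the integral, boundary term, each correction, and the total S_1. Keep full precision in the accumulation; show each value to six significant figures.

∫_8^36 ln(x) dx evaluates to 84.3711.
½[f(8) + f(36)] = ½[2.07944 + 3.58352] = 2.83148.
So far: 87.2026.
Order-1 term: 1/12 · (0.0277778 − 0.125000) = -0.00810185.

S_1 ≈ 87.1945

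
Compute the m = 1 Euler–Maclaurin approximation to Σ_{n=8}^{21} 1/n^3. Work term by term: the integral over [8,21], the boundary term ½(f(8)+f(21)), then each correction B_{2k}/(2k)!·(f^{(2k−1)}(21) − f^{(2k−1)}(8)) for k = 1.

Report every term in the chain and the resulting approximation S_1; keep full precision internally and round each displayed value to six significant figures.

S_1 ≈ 0.00776902

The integral term ∫_8^21 1/x^3 dx = 0.00667871.
Endpoint term: (f(8) + f(21))/2 = (0.00195312 + 0.000107980)/2 = 0.00103055.
Running total after boundary: 0.00770927.
k=1: B_{2}/(2)! × [f^{(1)}(21) − f^{(1)}(8)] = 1/12 × (-1.54257e-05 − (-0.000732422)) = 5.97497e-05.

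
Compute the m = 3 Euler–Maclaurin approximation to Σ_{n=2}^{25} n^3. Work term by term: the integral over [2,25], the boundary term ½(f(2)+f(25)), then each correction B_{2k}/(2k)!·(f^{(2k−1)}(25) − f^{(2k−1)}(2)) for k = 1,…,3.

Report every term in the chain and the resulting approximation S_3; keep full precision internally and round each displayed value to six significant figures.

Integral: ∫_2^25 x^3 dx = 97652.2.
Endpoint term: (f(2) + f(25))/2 = (8.00000 + 15625.0)/2 = 7816.50.
Integral + boundary = 105469.
Correction k=1: B_{2}/2! · (f^{(1)}(25) − f^{(1)}(2)) = 1/12 · (1875.00 − 12.0000) = 155.250.
Running total after k=1: 105624.
Correction k=2: B_{4}/4! · (f^{(3)}(25) − f^{(3)}(2)) = −1/720 · (6.00000 − 6.00000) = 0.00000.
Running total after k=2: 105624.
Correction k=3: B_{6}/6! · (f^{(5)}(25) − f^{(5)}(2)) = 1/30240 · (0.00000 − 0.00000) = 0.00000.

S_3 ≈ 105624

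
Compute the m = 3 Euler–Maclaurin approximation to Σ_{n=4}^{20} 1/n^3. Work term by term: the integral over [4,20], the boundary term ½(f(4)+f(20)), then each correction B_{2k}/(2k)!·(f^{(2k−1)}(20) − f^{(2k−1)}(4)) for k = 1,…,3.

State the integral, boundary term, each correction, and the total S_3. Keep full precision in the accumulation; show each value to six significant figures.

S_3 ≈ 0.0388309

∫_4^20 1/x^3 dx evaluates to 0.0300000.
Endpoint term: (f(4) + f(20))/2 = (0.0156250 + 0.000125000)/2 = 0.00787500.
So far: 0.0378750.
k=1: B_{2}/(2)! × [f^{(1)}(20) − f^{(1)}(4)] = 1/12 × (-1.87500e-05 − (-0.0117188)) = 0.000975000.
Running total after k=1: 0.0388500.
k=2: B_{4}/(4)! × [f^{(3)}(20) − f^{(3)}(4)] = −1/720 × (-9.37500e-07 − (-0.0146484)) = -2.03437e-05.
Running total after k=2: 0.0388297.
k=3: B_{6}/(6)! × [f^{(5)}(20) − f^{(5)}(4)] = 1/30240 × (-9.84375e-08 − (-0.0384521)) = 1.27156e-06.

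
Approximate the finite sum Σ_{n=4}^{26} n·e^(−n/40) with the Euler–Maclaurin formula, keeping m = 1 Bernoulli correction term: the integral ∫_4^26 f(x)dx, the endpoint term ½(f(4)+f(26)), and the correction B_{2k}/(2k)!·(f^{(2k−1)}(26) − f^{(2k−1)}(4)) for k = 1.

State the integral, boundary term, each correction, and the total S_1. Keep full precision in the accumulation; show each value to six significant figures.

∫_4^26 x·e^(−x/40) dx evaluates to 214.313.
Boundary: ½(f(4) + f(26)) = ½(3.61935 + 13.5732) = 8.59627.
Integral + boundary = 222.909.
k=1: B_{2}/(2)! × [f^{(1)}(26) − f^{(1)}(4)] = 1/12 × (0.182716 − 0.814354) = -0.0526365.

S_1 ≈ 222.857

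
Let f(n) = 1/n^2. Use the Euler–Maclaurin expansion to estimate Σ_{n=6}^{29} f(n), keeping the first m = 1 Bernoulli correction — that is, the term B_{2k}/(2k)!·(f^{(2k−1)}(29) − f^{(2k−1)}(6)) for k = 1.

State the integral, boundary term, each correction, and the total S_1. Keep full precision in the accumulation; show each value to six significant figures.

Integral: ∫_6^29 1/x^2 dx = 0.132184.
Boundary: ½(f(6) + f(29)) = ½(0.0277778 + 0.00118906) = 0.0144834.
Integral + boundary = 0.146667.
Order-1 term: 1/12 · (-8.20042e-05 − (-0.00925926)) = 0.000764771.

S_1 ≈ 0.147432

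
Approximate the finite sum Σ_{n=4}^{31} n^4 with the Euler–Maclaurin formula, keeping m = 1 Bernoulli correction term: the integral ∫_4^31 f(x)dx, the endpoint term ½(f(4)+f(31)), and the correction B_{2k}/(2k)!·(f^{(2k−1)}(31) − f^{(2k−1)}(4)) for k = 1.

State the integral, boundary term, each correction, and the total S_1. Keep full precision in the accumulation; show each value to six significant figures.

The integral term ∫_4^31 x^4 dx = 5.72563e+06.
Endpoint term: (f(4) + f(31))/2 = (256.000 + 923521)/2 = 461888.
So far: 6.18751e+06.
Order-1 term: 1/12 · (119164 − 256.000) = 9909.00.

S_1 ≈ 6.19742e+06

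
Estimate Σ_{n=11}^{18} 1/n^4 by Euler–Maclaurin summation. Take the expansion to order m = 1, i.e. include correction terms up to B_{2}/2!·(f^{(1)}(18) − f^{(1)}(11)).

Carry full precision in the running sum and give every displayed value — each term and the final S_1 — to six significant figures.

The integral term ∫_11^18 1/x^4 dx = 0.000193282.
Endpoint term: (f(11) + f(18))/2 = (6.83013e-05 + 9.52599e-06)/2 = 3.89137e-05.
Running total after boundary: 0.000232196.
Order-1 term: 1/12 · (-2.11689e-06 − (-2.48369e-05)) = 1.89333e-06.

S_1 ≈ 0.000234089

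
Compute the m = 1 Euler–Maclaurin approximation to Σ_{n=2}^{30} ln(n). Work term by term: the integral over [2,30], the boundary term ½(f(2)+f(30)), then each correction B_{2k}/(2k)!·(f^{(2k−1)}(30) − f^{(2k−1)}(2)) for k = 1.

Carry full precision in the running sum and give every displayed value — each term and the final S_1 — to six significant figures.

∫_2^30 ln(x) dx evaluates to 72.6496.
Boundary: ½(f(2) + f(30)) = ½(0.693147 + 3.40120) = 2.04717.
So far: 74.6968.
k=1: B_{2}/(2)! × [f^{(1)}(30) − f^{(1)}(2)] = 1/12 × (0.0333333 − 0.500000) = -0.0388889.

S_1 ≈ 74.6579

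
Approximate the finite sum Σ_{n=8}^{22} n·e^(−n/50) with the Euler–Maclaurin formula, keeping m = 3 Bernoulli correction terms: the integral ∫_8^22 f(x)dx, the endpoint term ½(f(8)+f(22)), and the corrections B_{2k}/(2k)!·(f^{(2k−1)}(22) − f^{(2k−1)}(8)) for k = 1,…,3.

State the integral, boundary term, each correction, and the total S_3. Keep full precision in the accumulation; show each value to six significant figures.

S_3 ≈ 163.149

∫_8^22 x·e^(−x/50) dx evaluates to 152.686.
Endpoint term: (f(8) + f(22))/2 = (6.81715 + 14.1688)/2 = 10.4930.
So far: 163.179.
k=1: B_{2}/(2)! × [f^{(1)}(22) − f^{(1)}(8)] = 1/12 × (0.360660 − 0.715801) = -0.0295950.
After k=1: 163.149.
k=2: B_{4}/(4)! × [f^{(3)}(22) − f^{(3)}(8)] = −1/720 × (0.000659493 − 0.000968035) = 4.28531e-07.
After k=2: 163.149.
k=3: B_{6}/(6)! × [f^{(5)}(22) − f^{(5)}(8)] = 1/30240 × (4.69889e-07 − 6.59900e-07) = -6.28344e-12.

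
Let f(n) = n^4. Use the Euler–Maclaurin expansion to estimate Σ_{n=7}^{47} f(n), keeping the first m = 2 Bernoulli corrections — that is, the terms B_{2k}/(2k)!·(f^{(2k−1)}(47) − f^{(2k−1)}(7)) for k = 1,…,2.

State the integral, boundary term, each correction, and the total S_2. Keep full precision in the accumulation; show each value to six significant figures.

The integral term ∫_7^47 x^4 dx = 4.58656e+07.
Boundary: ½(f(7) + f(47)) = ½(2401.00 + 4.87968e+06) = 2.44104e+06.
Integral + boundary = 4.83067e+07.
k=1: B_{2}/(2)! × [f^{(1)}(47) − f^{(1)}(7)] = 1/12 × (415292 − 1372.00) = 34493.3.
Partial sum through k=1: 4.83412e+07.
k=2: B_{4}/(4)! × [f^{(3)}(47) − f^{(3)}(7)] = −1/720 × (1128.00 − 168.000) = -1.33333.

S_2 ≈ 4.83412e+07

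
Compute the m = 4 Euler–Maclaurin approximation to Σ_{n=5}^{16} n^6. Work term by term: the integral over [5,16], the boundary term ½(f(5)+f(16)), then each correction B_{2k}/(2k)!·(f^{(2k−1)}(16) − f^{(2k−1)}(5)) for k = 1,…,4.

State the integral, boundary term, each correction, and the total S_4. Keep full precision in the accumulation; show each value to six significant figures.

∫_5^16 x^6 dx evaluates to 3.83368e+07.
Endpoint term: (f(5) + f(16))/2 = (15625.0 + 1.67772e+07)/2 = 8.39642e+06.
Integral + boundary = 4.67332e+07.
k=1: B_{2}/(2)! × [f^{(1)}(16) − f^{(1)}(5)] = 1/12 × (6.29146e+06 − 18750.0) = 522726.
Partial sum through k=1: 4.72559e+07.
k=2: B_{4}/(4)! × [f^{(3)}(16) − f^{(3)}(5)] = −1/720 × (491520 − 15000.0) = -661.833.
Partial sum through k=2: 4.72552e+07.
k=3: B_{6}/(6)! × [f^{(5)}(16) − f^{(5)}(5)] = 1/30240 × (11520.0 − 3600.00) = 0.261905.
Partial sum through k=3: 4.72552e+07.
k=4: B_{8}/(8)! × [f^{(7)}(16) − f^{(7)}(5)] = −1/1209600 × (0.00000 − 0.00000) = 0.00000.

S_4 ≈ 4.72552e+07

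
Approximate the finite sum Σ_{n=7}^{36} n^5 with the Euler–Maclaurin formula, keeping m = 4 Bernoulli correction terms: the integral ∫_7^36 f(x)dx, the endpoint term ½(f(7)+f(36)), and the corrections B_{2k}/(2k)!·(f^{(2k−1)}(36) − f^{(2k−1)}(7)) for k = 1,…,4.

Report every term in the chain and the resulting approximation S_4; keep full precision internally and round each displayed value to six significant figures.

S_4 ≈ 3.93718e+08

The integral term ∫_7^36 x^5 dx = 3.62777e+08.
½[f(7) + f(36)] = ½[16807.0 + 6.04662e+07] = 3.02415e+07.
Integral + boundary = 3.93019e+08.
Order-1 term: 1/12 · (8.39808e+06 − 12005.0) = 698840.
After k=1: 3.93718e+08.
Order-2 term: −1/720 · (77760.0 − 2940.00) = -103.917.
After k=2: 3.93718e+08.
Order-3 term: 1/30240 · (120.000 − 120.000) = 0.00000.
After k=3: 3.93718e+08.
Order-4 term: −1/1209600 · (0.00000 − 0.00000) = 0.00000.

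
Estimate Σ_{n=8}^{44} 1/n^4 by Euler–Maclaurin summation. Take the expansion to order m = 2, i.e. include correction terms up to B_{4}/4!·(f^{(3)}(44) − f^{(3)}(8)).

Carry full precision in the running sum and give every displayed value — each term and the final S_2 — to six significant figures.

The integral term ∫_8^44 1/x^4 dx = 0.000647129.
½[f(8) + f(44)] = ½[0.000244141 + 2.66802e-07] = 0.000122204.
Running total after boundary: 0.000769332.
k=1: B_{2}/(2)! × [f^{(1)}(44) − f^{(1)}(8)] = 1/12 × (-2.42547e-08 − (-0.000122070)) = 1.01705e-05.
After k=1: 0.000779503.
k=2: B_{4}/(4)! × [f^{(3)}(44) − f^{(3)}(8)] = −1/720 × (-3.75848e-10 − (-5.72205e-05)) = -7.94723e-08.

S_2 ≈ 0.000779423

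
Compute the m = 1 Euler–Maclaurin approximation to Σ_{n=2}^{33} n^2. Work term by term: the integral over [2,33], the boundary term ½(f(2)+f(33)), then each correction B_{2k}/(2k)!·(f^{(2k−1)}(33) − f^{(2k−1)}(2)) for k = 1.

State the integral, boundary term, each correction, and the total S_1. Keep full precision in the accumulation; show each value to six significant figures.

The integral term ∫_2^33 x^2 dx = 11976.3.
Endpoint term: (f(2) + f(33))/2 = (4.00000 + 1089.00)/2 = 546.500.
Running total after boundary: 12522.8.
k=1: B_{2}/(2)! × [f^{(1)}(33) − f^{(1)}(2)] = 1/12 × (66.0000 − 4.00000) = 5.16667.

S_1 ≈ 12528.0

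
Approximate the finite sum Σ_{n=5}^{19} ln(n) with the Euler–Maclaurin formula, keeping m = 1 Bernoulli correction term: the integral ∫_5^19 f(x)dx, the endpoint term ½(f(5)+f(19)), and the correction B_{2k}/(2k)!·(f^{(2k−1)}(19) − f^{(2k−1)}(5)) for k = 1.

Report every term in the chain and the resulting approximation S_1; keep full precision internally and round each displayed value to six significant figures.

The integral term ∫_5^19 ln(x) dx = 33.8972.
Boundary: ½(f(5) + f(19)) = ½(1.60944 + 2.94444) = 2.27694.
Running total after boundary: 36.1741.
Correction k=1: B_{2}/2! · (f^{(1)}(19) − f^{(1)}(5)) = 1/12 · (0.0526316 − 0.200000) = -0.0122807.

S_1 ≈ 36.1618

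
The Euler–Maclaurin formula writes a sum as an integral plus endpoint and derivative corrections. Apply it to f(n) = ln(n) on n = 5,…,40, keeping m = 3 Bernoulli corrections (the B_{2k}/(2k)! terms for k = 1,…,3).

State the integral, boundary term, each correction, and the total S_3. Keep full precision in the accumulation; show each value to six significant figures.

S_3 ≈ 107.143

Integral: ∫_5^40 ln(x) dx = 104.508.
½[f(5) + f(40)] = ½[1.60944 + 3.68888] = 2.64916.
Integral + boundary = 107.157.
Order-1 term: 1/12 · (0.0250000 − 0.200000) = -0.0145833.
Running total after k=1: 107.143.
Order-2 term: −1/720 · (3.12500e-05 − 0.0160000) = 2.21788e-05.
Running total after k=2: 107.143.
Order-3 term: 1/30240 · (2.34375e-07 − 0.00768000) = -2.53961e-07.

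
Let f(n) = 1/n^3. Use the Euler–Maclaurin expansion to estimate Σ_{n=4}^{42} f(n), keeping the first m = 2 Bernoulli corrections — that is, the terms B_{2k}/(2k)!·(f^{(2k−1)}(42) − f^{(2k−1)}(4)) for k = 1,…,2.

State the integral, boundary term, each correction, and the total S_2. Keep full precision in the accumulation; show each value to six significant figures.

Integral: ∫_4^42 1/x^3 dx = 0.0309666.
½[f(4) + f(42)] = ½[0.0156250 + 1.34975e-05] = 0.00781925.
Integral + boundary = 0.0387858.
Order-1 term: 1/12 · (-9.64104e-07 − (-0.0117188)) = 0.000976482.
Running total after k=1: 0.0397623.
Order-2 term: −1/720 · (-1.09309e-08 − (-0.0146484)) = -2.03450e-05.

S_2 ≈ 0.0397419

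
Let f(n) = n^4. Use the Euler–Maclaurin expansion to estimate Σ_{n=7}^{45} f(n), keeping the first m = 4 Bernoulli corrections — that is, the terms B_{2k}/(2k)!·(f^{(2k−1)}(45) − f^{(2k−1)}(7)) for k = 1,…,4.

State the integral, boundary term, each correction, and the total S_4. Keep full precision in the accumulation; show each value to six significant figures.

Integral: ∫_7^45 x^4 dx = 3.69023e+07.
Boundary: ½(f(7) + f(45)) = ½(2401.00 + 4.10062e+06) = 2.05151e+06.
Integral + boundary = 3.89538e+07.
Correction k=1: B_{2}/2! · (f^{(1)}(45) − f^{(1)}(7)) = 1/12 · (364500 − 1372.00) = 30260.7.
Running total after k=1: 3.89840e+07.
Correction k=2: B_{4}/4! · (f^{(3)}(45) − f^{(3)}(7)) = −1/720 · (1080.00 − 168.000) = -1.26667.
Running total after k=2: 3.89840e+07.
Correction k=3: B_{6}/6! · (f^{(5)}(45) − f^{(5)}(7)) = 1/30240 · (0.00000 − 0.00000) = 0.00000.
Running total after k=3: 3.89840e+07.
Correction k=4: B_{8}/8! · (f^{(7)}(45) − f^{(7)}(7)) = −1/1209600 · (0.00000 − 0.00000) = 0.00000.

S_4 ≈ 3.89840e+07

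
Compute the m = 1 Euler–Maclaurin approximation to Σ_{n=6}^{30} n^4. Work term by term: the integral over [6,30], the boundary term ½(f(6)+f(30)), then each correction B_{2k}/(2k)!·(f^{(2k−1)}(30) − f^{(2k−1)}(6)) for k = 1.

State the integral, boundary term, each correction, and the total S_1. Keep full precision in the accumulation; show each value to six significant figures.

S_1 ≈ 5.27302e+06

∫_6^30 x^4 dx evaluates to 4.85844e+06.
Boundary: ½(f(6) + f(30)) = ½(1296.00 + 810000) = 405648.
Integral + boundary = 5.26409e+06.
k=1: B_{2}/(2)! × [f^{(1)}(30) − f^{(1)}(6)] = 1/12 × (108000 − 864.000) = 8928.00.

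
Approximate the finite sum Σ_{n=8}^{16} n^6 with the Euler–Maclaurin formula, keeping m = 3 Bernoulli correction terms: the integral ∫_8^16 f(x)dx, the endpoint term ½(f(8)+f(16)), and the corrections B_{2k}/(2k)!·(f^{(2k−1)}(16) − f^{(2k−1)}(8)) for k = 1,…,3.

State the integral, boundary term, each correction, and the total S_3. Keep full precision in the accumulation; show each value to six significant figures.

∫_8^16 x^6 dx evaluates to 3.80483e+07.
Endpoint term: (f(8) + f(16))/2 = (262144 + 1.67772e+07)/2 = 8.51968e+06.
So far: 4.65680e+07.
k=1: B_{2}/(2)! × [f^{(1)}(16) − f^{(1)}(8)] = 1/12 × (6.29146e+06 − 196608) = 507904.
Partial sum through k=1: 4.70759e+07.
k=2: B_{4}/(4)! × [f^{(3)}(16) − f^{(3)}(8)] = −1/720 × (491520 − 61440.0) = -597.333.
Partial sum through k=2: 4.70753e+07.
k=3: B_{6}/(6)! × [f^{(5)}(16) − f^{(5)}(8)] = 1/30240 × (11520.0 − 5760.00) = 0.190476.

S_3 ≈ 4.70753e+07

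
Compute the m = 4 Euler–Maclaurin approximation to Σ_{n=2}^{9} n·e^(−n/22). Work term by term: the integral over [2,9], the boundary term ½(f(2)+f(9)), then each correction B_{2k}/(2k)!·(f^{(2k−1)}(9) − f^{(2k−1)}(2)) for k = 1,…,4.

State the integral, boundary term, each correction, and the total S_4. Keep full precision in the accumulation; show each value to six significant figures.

∫_2^9 x·e^(−x/22) dx evaluates to 29.0961.
½[f(2) + f(9)] = ½[1.82620 + 5.97828] = 3.90224.
Running total after boundary: 32.9983.
k=1: B_{2}/(2)! × [f^{(1)}(9) − f^{(1)}(2)] = 1/12 × (0.392514 − 0.830092) = -0.0364648.
After k=1: 32.9618.
k=2: B_{4}/(4)! × [f^{(3)}(9) − f^{(3)}(2)] = −1/720 × (0.00355583 − 0.00548821) = 2.68386e-06.
After k=2: 32.9618.
k=3: B_{6}/(6)! × [f^{(5)}(9) − f^{(5)}(2)] = 1/30240 × (1.30179e-05 − 1.91350e-05) = -2.02285e-10.
After k=3: 32.9618.
k=4: B_{8}/(8)! × [f^{(7)}(9) − f^{(7)}(2)] = −1/1209600 × (3.86139e-08 − 5.56421e-08) = 1.40776e-14.

S_4 ≈ 32.9618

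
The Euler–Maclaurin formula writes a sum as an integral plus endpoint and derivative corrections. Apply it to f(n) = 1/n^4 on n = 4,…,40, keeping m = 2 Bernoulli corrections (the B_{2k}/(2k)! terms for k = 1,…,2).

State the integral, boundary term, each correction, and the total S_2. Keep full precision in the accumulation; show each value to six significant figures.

S_2 ≈ 0.00747179

∫_4^40 1/x^4 dx evaluates to 0.00520313.
½[f(4) + f(40)] = ½[0.00390625 + 3.90625e-07] = 0.00195332.
Integral + boundary = 0.00715645.
Order-1 term: 1/12 · (-3.90625e-08 − (-0.00390625)) = 0.000325518.
Partial sum through k=1: 0.00748196.
Order-2 term: −1/720 · (-7.32422e-10 − (-0.00732422)) = -1.01725e-05.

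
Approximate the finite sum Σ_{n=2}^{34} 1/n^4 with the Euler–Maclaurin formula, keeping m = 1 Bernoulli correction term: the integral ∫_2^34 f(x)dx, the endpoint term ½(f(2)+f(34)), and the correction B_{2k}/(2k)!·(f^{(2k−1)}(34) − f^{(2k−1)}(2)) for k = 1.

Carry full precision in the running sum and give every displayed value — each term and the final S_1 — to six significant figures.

S_1 ≈ 0.0833252

∫_2^34 1/x^4 dx evaluates to 0.0416582.
½[f(2) + f(34)] = ½[0.0625000 + 7.48315e-07] = 0.0312504.
So far: 0.0729086.
k=1: B_{2}/(2)! × [f^{(1)}(34) − f^{(1)}(2)] = 1/12 × (-8.80370e-08 − (-0.125000)) = 0.0104167.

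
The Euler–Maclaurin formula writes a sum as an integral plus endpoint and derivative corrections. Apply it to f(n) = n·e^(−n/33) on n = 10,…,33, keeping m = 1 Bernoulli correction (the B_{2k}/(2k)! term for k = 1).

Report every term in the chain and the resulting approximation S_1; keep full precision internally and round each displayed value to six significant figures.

∫_10^33 x·e^(−x/33) dx evaluates to 246.799.
Endpoint term: (f(10) + f(33))/2 = (7.38577 + 12.1400)/2 = 9.76289.
So far: 256.562.
Order-1 term: 1/12 · (0.00000 − 0.514766) = -0.0428971.

S_1 ≈ 256.519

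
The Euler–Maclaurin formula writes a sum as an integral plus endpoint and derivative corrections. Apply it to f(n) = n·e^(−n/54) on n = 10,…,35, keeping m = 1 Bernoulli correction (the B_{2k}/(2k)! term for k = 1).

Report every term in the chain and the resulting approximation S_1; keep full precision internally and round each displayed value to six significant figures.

∫_10^35 x·e^(−x/54) dx evaluates to 358.162.
Boundary: ½(f(10) + f(35)) = ½(8.30950 + 18.3055) = 13.3075.
Integral + boundary = 371.470.
Order-1 term: 1/12 · (0.184023 − 0.677071) = -0.0410873.

S_1 ≈ 371.428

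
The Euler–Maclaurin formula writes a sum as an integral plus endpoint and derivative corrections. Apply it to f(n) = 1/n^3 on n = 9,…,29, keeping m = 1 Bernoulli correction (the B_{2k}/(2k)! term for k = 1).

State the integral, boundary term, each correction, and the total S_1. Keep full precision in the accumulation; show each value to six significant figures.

The integral term ∫_9^29 1/x^3 dx = 0.00557831.
½[f(9) + f(29)] = ½[0.00137174 + 4.10021e-05] = 0.000706372.
So far: 0.00628468.
k=1: B_{2}/(2)! × [f^{(1)}(29) − f^{(1)}(9)] = 1/12 × (-4.24160e-06 − (-0.000457247)) = 3.77505e-05.

S_1 ≈ 0.00632243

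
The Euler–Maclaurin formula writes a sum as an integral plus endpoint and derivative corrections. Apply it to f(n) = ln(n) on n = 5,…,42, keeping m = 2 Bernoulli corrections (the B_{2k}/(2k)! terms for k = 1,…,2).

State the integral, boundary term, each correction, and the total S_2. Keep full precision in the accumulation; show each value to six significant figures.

S_2 ≈ 114.594

Integral: ∫_5^42 ln(x) dx = 111.935.
Boundary: ½(f(5) + f(42)) = ½(1.60944 + 3.73767) = 2.67355.
So far: 114.608.
Correction k=1: B_{2}/2! · (f^{(1)}(42) − f^{(1)}(5)) = 1/12 · (0.0238095 − 0.200000) = -0.0146825.
Partial sum through k=1: 114.594.
Correction k=2: B_{4}/4! · (f^{(3)}(42) − f^{(3)}(5)) = −1/720 · (2.69949e-05 − 0.0160000) = 2.21847e-05.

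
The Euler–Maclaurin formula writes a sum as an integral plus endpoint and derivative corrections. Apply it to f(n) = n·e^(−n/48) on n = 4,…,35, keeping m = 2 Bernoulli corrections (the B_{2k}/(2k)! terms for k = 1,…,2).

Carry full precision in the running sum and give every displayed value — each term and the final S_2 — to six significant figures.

S_2 ≈ 385.126

The integral term ∫_4^35 x·e^(−x/48) dx = 374.905.
½[f(4) + f(35)] = ½[3.68018 + 16.8809] = 10.2805.
Integral + boundary = 385.185.
Order-1 term: 1/12 · (0.130626 − 0.843374) = -0.0593957.
Running total after k=1: 385.126.
Order-2 term: −1/720 · (0.000475368 − 0.00116470) = 9.57402e-07.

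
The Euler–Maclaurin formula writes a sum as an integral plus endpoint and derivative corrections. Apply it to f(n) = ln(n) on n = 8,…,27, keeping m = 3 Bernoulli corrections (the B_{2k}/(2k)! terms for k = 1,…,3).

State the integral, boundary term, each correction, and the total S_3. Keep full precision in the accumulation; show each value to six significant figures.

S_3 ≈ 56.0324

Integral: ∫_8^27 ln(x) dx = 53.3521.
Boundary: ½(f(8) + f(27)) = ½(2.07944 + 3.29584) = 2.68764.
Running total after boundary: 56.0397.
Correction k=1: B_{2}/2! · (f^{(1)}(27) − f^{(1)}(8)) = 1/12 · (0.0370370 − 0.125000) = -0.00733025.
After k=1: 56.0324.
Correction k=2: B_{4}/4! · (f^{(3)}(27) − f^{(3)}(8)) = −1/720 · (0.000101611 − 0.00390625) = 5.28422e-06.
After k=2: 56.0324.
Correction k=3: B_{6}/6! · (f^{(5)}(27) − f^{(5)}(8)) = 1/30240 · (1.67260e-06 − 0.000732422) = -2.41650e-08.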